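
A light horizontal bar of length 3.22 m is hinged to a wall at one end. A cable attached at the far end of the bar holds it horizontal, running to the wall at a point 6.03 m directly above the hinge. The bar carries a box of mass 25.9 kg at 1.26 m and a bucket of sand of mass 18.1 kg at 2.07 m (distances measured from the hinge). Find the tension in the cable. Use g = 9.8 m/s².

About the hinge:
Box: 25.9 × 9.8 = 253.8 N down at 1.26 m → arm 1.26 m, τ = 253.8 × 1.26 = 319.8 N·m clockwise.
Bucket of sand: 18.1 × 9.8 = 177.4 N down at 2.07 m → arm 2.07 m, τ = 177.4 × 2.07 = 367.2 N·m clockwise.
Total clockwise load moment = 687 N·m.
The cable tension T acts at 3.22 m; only its component perpendicular to the bar, T sinθ, produces torque. sinθ = h/√(h²+d²) = 6.03/√(6.03²+3.22²) = 0.8821.
Balancing moments: T × 3.22 × 0.8821 = 687, giving T = 687 / 2.84 = 242 N.

T ≈ 242 N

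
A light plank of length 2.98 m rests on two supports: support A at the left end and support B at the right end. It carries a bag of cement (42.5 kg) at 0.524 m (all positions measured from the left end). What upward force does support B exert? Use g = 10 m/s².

R_B ≈ 74.7 N

Take moments about support A.
Bag of cement: 42.5 × 10 = 425 N down at 0.524 m → arm 0.524 m, τ = 425 × 0.524 = 222.7 N·m clockwise.
Net load moment about support A = 222.7 N·m clockwise.
Reaction R at support B is upward at 2.98 m, arm 2.98 m → moment R × 2.98 counterclockwise.
Setting net torque to zero: R × 2.98 = 222.7 → R = 74.7 N.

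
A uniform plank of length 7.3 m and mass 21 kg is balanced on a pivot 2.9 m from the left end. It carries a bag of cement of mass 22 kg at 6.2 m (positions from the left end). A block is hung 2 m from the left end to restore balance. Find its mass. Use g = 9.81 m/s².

m ≈ 98.2 kg

About the pivot (at 2.9 m from the left end):
Beam weight: 21 × 9.81 = 206 N down at 3.65 m → arm 0.75 m, τ = 206 × 0.75 = 154.5 N·m clockwise.
Bag of cement: 22 × 9.81 = 215.8 N down at 6.2 m → arm 3.3 m, τ = 215.8 × 3.3 = 712.1 N·m clockwise.
Net moment of known loads = 866.6 N·m clockwise.
An unknown mass m at 2 m has arm 0.9 m; its moment is m·g·0.9 counterclockwise.
Balancing moments: m × 9.81 × 0.9 = 866.6, giving m = 866.6 / (9.81 × 0.9) = 98.2 kg.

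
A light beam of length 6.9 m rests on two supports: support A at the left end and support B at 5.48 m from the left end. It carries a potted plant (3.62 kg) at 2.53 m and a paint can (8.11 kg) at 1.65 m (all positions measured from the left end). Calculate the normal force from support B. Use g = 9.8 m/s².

R_B ≈ 40.3 N

About support A:
Potted plant: 3.62 × 9.8 = 35.48 N down at 2.53 m → arm 2.53 m, τ = 35.48 × 2.53 = 89.76 N·m clockwise.
Paint can: 8.11 × 9.8 = 79.48 N down at 1.65 m → arm 1.65 m, τ = 79.48 × 1.65 = 131.1 N·m clockwise.
Net load moment about support A = 220.9 N·m clockwise.
Reaction R at support B is upward at 5.48 m, arm 5.48 m → moment R × 5.48 counterclockwise.
Balancing moments: R × 5.48 = 220.9, giving R = 40.3 N.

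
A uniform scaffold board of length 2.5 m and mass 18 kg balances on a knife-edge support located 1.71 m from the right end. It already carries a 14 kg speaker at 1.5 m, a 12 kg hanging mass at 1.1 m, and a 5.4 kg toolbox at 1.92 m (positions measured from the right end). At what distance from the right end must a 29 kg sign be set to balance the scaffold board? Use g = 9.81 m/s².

Sum moments about the knife-edge support (at 1.71 m from the right end) (the support reaction has zero arm there).
Beam weight: 18 × 9.81 = 176.6 N down at 1.25 m → arm 0.46 m, τ = 176.6 × 0.46 = 81.24 N·m clockwise.
Speaker: 14 × 9.81 = 137.3 N down at 1.5 m → arm 0.21 m, τ = 137.3 × 0.21 = 28.83 N·m clockwise.
Hanging mass: 12 × 9.81 = 117.7 N down at 1.1 m → arm 0.61 m, τ = 117.7 × 0.61 = 71.8 N·m clockwise.
Toolbox: 5.4 × 9.81 = 52.97 N down at 1.92 m → arm 0.21 m, τ = 52.97 × 0.21 = 11.12 N·m counterclockwise.
Net moment of existing loads = 170.8 N·m clockwise.
The sign weighs 29 × 9.81 = 284.5 N and must supply an equal counterclockwise moment, so its lever arm about the knife-edge support is 170.8 / 284.5 = 0.6 m.
That puts it at 1.71 + 0.6 = 2.31 m from the right end.

x ≈ 2.31 m from the right end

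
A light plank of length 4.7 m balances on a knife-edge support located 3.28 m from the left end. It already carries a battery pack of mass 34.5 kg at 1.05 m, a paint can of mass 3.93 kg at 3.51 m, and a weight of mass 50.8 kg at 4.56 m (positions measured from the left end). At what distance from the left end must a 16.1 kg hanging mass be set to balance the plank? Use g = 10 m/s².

x ≈ 3.96 m from the left end

Sum moments about the knife-edge support (at 3.28 m from the left end) (the support reaction has zero arm there).
Battery pack: 34.5 × 10 = 345 N down at 1.05 m → arm 2.23 m, τ = 345 × 2.23 = 769.4 N·m counterclockwise.
Paint can: 3.93 × 10 = 39.3 N down at 3.51 m → arm 0.23 m, τ = 39.3 × 0.23 = 9.039 N·m clockwise.
Weight: 50.8 × 10 = 508 N down at 4.56 m → arm 1.28 m, τ = 508 × 1.28 = 650.2 N·m clockwise.
Net moment of existing loads = 110.2 N·m counterclockwise.
The hanging mass weighs 16.1 × 10 = 161 N and must supply an equal clockwise moment, so its lever arm about the knife-edge support is 110.2 / 161 = 0.684 m.
That puts it at 3.28 + 0.684 = 3.96 m from the left end.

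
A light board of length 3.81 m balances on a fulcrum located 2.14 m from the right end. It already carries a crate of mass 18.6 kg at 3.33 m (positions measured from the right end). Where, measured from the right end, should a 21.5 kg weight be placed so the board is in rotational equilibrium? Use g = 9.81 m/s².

About the fulcrum (at 2.14 m from the right end):
Crate: 18.6 × 9.81 = 182.5 N down at 3.33 m → arm 1.19 m, τ = 182.5 × 1.19 = 217.2 N·m counterclockwise.
Net moment of existing loads = 217.2 N·m counterclockwise.
The weight weighs 21.5 × 9.81 = 210.9 N and must supply an equal clockwise moment, so its lever arm about the fulcrum is 217.2 / 210.9 = 1.03 m.
That puts it at 2.14 − 1.03 = 1.11 m from the right end.

x ≈ 1.11 m from the right end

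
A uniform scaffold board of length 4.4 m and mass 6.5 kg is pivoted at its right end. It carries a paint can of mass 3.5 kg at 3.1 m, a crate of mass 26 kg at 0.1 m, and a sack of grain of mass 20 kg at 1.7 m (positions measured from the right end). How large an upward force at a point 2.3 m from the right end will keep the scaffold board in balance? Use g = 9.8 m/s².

F ≈ 263 N

Choose the right end as the axis so the unknown pivot reaction has zero arm there.
Beam weight: 6.5 × 9.8 = 63.7 N down at 2.2 m → arm 2.2 m, τ = 63.7 × 2.2 = 140.1 N·m counterclockwise.
Paint can: 3.5 × 9.8 = 34.3 N down at 3.1 m → arm 3.1 m, τ = 34.3 × 3.1 = 106.3 N·m counterclockwise.
Crate: 26 × 9.8 = 254.8 N down at 0.1 m → arm 0.1 m, τ = 254.8 × 0.1 = 25.48 N·m counterclockwise.
Sack of grain: 20 × 9.8 = 196 N down at 1.7 m → arm 1.7 m, τ = 196 × 1.7 = 333.2 N·m counterclockwise.
Net moment of the loads = 605.1 N·m counterclockwise.
The upward force F acts at a point 2.3 m from the right end, arm 2.3 m, giving F × 2.3 clockwise.
Setting net torque to zero: F × 2.3 = 605.1 → F = 605.1 / 2.3 = 263 N.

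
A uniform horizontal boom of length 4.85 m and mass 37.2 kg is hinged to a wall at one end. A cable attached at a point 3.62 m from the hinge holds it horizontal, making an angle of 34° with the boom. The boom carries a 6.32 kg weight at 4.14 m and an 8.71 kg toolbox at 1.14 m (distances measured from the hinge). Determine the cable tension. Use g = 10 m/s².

Choose the hinge as the axis so the unknown hinge reaction has zero arm there.
Beam weight: 37.2 × 10 = 372 N down at 2.425 m → arm 2.425 m, τ = 372 × 2.425 = 902.1 N·m clockwise.
Weight: 6.32 × 10 = 63.2 N down at 4.14 m → arm 4.14 m, τ = 63.2 × 4.14 = 261.6 N·m clockwise.
Toolbox: 8.71 × 10 = 87.1 N down at 1.14 m → arm 1.14 m, τ = 87.1 × 1.14 = 99.29 N·m clockwise.
Total clockwise load moment = 1263 N·m.
The cable tension T acts at 3.62 m; only its component perpendicular to the boom, T sinθ, produces torque. sin 34° = 0.5592.
Balancing moments: T × 3.62 × 0.5592 = 1263, giving T = 1263 / 2.024 = 624 N.

T ≈ 624 N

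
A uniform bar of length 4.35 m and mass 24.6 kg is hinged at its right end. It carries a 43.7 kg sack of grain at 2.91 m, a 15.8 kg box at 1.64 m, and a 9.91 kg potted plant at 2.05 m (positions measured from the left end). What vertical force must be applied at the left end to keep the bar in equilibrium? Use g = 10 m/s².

F ≈ 418 N

Sum moments about the right end (the unknown pivot reaction has zero arm there).
Beam weight: 24.6 × 10 = 246 N down at 2.175 m → arm 2.175 m, τ = 246 × 2.175 = 535 N·m counterclockwise.
Sack of grain: 43.7 × 10 = 437 N down at 2.91 m → arm 1.44 m, τ = 437 × 1.44 = 629.3 N·m counterclockwise.
Box: 15.8 × 10 = 158 N down at 1.64 m → arm 2.71 m, τ = 158 × 2.71 = 428.2 N·m counterclockwise.
Potted plant: 9.91 × 10 = 99.1 N down at 2.05 m → arm 2.3 m, τ = 99.1 × 2.3 = 227.9 N·m counterclockwise.
Net moment of the loads = 1820 N·m counterclockwise.
The upward force F acts at the left end, arm 4.35 m, giving F × 4.35 clockwise.
Balancing moments: F × 4.35 = 1820, giving F = 1820 / 4.35 = 418 N.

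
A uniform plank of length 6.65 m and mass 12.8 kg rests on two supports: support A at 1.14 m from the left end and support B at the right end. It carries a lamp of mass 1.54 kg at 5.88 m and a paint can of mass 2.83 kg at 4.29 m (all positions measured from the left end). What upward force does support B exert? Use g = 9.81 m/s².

R_B ≈ 78.7 N

Choose support A as the axis so its reaction then has zero moment arm.
Beam weight: 12.8 × 9.81 = 125.6 N down at 3.325 m → arm 2.185 m, τ = 125.6 × 2.185 = 274.4 N·m clockwise.
Lamp: 1.54 × 9.81 = 15.11 N down at 5.88 m → arm 4.74 m, τ = 15.11 × 4.74 = 71.62 N·m clockwise.
Paint can: 2.83 × 9.81 = 27.76 N down at 4.29 m → arm 3.15 m, τ = 27.76 × 3.15 = 87.44 N·m clockwise.
Net load moment about support A = 433.5 N·m clockwise.
Reaction R at support B is upward at 6.65 m, arm 5.51 m → moment R × 5.51 counterclockwise.
Στ = 0 ⇒ R × 5.51 = 433.5 ⇒ R = 78.7 N.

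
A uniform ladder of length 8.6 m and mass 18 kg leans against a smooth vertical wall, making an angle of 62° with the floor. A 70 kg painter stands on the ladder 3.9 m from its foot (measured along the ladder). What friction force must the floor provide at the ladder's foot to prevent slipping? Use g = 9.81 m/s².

Choose the foot of the ladder as the axis so the floor normal and friction both act there and drop out.
Ladder weight 18×9.81 = 176.6 N acts at 4.3 m along the ladder; its horizontal arm is 4.3·cos62° = 2.019 m → τ = 356.6 N·m clockwise.
Painter: 70×9.81 = 686.7 N at 3.9 m → arm 1.831 m → τ = 1257 N·m clockwise.
Wall normal N acts horizontally at the top; its moment arm is the height L sinθ = 8.6·sin62° = 7.593 m, counterclockwise.
Balancing moments: N × 7.593 = 1614, giving N = 213 N.
ΣFx = 0: friction at the foot balances the wall's push, so f = N_wall = 213 N.

f ≈ 213 N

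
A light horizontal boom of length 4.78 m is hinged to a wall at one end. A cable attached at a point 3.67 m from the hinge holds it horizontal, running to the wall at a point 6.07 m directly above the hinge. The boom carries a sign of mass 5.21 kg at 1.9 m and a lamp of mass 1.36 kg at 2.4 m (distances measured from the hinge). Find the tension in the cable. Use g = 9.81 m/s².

T ≈ 41.1 N

Taking torques about the hinge:
Sign: 5.21 × 9.81 = 51.11 N down at 1.9 m → arm 1.9 m, τ = 51.11 × 1.9 = 97.11 N·m clockwise.
Lamp: 1.36 × 9.81 = 13.34 N down at 2.4 m → arm 2.4 m, τ = 13.34 × 2.4 = 32.02 N·m clockwise.
Total clockwise load moment = 129.1 N·m.
The cable tension T acts at 3.67 m; only its component perpendicular to the boom, T sinθ, produces torque. sinθ = h/√(h²+d²) = 6.07/√(6.07²+3.67²) = 0.8557.
Balancing moments: T × 3.67 × 0.8557 = 129.1, giving T = 129.1 / 3.14 = 41.1 N.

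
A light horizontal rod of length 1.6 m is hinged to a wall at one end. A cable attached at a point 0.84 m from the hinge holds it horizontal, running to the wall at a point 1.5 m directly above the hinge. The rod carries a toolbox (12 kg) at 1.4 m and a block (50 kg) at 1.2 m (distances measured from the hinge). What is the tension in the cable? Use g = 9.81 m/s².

T ≈ 1030 N

Choose the hinge as the axis so the unknown hinge reaction has zero arm there.
Toolbox: 12 × 9.81 = 117.7 N down at 1.4 m → arm 1.4 m, τ = 117.7 × 1.4 = 164.8 N·m clockwise.
Block: 50 × 9.81 = 490.5 N down at 1.2 m → arm 1.2 m, τ = 490.5 × 1.2 = 588.6 N·m clockwise.
Total clockwise load moment = 753.4 N·m.
The cable tension T acts at 0.84 m; only its component perpendicular to the rod, T sinθ, produces torque. sinθ = h/√(h²+d²) = 1.5/√(1.5²+0.84²) = 0.8725.
Στ = 0 ⇒ T × 0.84 × 0.8725 = 753.4 ⇒ T = 753.4 / 0.7329 = 1030 N.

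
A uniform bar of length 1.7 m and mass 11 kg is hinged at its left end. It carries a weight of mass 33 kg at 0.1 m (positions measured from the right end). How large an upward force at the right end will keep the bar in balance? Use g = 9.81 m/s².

F ≈ 359 N

Taking torques about the left end:
Beam weight: 11 × 9.81 = 107.9 N down at 0.85 m → arm 0.85 m, τ = 107.9 × 0.85 = 91.72 N·m clockwise.
Weight: 33 × 9.81 = 323.7 N down at 0.1 m → arm 1.6 m, τ = 323.7 × 1.6 = 517.9 N·m clockwise.
Net moment of the loads = 609.6 N·m clockwise.
The upward force F acts at the right end, arm 1.7 m, giving F × 1.7 counterclockwise.
Setting net torque to zero: F × 1.7 = 609.6 → F = 609.6 / 1.7 = 359 N.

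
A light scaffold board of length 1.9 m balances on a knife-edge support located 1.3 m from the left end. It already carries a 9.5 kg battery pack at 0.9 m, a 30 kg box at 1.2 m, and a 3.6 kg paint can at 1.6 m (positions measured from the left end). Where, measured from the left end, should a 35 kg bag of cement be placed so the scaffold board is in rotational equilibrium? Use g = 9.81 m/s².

x ≈ 1.46 m from the left end

Take moments about the knife-edge support (at 1.3 m from the left end).
Battery pack: 9.5 × 9.81 = 93.2 N down at 0.9 m → arm 0.4 m, τ = 93.2 × 0.4 = 37.28 N·m counterclockwise.
Box: 30 × 9.81 = 294.3 N down at 1.2 m → arm 0.1 m, τ = 294.3 × 0.1 = 29.43 N·m counterclockwise.
Paint can: 3.6 × 9.81 = 35.32 N down at 1.6 m → arm 0.3 m, τ = 35.32 × 0.3 = 10.6 N·m clockwise.
Net moment of existing loads = 56.11 N·m counterclockwise.
The bag of cement weighs 35 × 9.81 = 343.4 N and must supply an equal clockwise moment, so its lever arm about the knife-edge support is 56.11 / 343.4 = 0.163 m.
That puts it at 1.3 + 0.163 = 1.46 m from the left end.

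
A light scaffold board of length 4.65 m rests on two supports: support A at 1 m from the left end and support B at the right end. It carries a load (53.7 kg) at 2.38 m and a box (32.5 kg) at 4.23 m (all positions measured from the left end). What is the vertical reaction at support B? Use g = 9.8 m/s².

Choose support A as the axis so its reaction then has zero moment arm.
Load: 53.7 × 9.8 = 526.3 N down at 2.38 m → arm 1.38 m, τ = 526.3 × 1.38 = 726.3 N·m clockwise.
Box: 32.5 × 9.8 = 318.5 N down at 4.23 m → arm 3.23 m, τ = 318.5 × 3.23 = 1029 N·m clockwise.
Net load moment about support A = 1755 N·m clockwise.
Reaction R at support B is upward at 4.65 m, arm 3.65 m → moment R × 3.65 counterclockwise.
Setting net torque to zero: R × 3.65 = 1755 → R = 481 N.

R_B ≈ 481 N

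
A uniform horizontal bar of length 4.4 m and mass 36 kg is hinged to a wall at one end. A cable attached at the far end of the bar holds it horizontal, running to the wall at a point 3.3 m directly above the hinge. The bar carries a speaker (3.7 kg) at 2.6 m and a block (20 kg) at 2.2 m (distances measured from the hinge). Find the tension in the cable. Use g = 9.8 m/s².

T ≈ 493 N

Choose the hinge as the axis so the unknown hinge reaction has zero arm there.
Beam weight: 36 × 9.8 = 352.8 N down at 2.2 m → arm 2.2 m, τ = 352.8 × 2.2 = 776.2 N·m clockwise.
Speaker: 3.7 × 9.8 = 36.26 N down at 2.6 m → arm 2.6 m, τ = 36.26 × 2.6 = 94.28 N·m clockwise.
Block: 20 × 9.8 = 196 N down at 2.2 m → arm 2.2 m, τ = 196 × 2.2 = 431.2 N·m clockwise.
Total clockwise load moment = 1302 N·m.
The cable tension T acts at 4.4 m; only its component perpendicular to the bar, T sinθ, produces torque. sinθ = h/√(h²+d²) = 3.3/√(3.3²+4.4²) = 0.6.
For rotational equilibrium, T × 4.4 × 0.6 = 1302, so T = 1302 / 2.64 = 493 N.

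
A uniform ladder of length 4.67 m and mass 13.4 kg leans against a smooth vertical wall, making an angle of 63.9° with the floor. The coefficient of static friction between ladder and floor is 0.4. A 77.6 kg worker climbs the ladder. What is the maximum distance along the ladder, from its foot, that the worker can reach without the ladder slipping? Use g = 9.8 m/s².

Take moments about the foot of the ladder.
Ladder weight 13.4×9.8 = 131.3 N acts at 2.335 m along the ladder; its horizontal arm is 2.335·cos63.9° = 1.027 m → τ = 134.8 N·m clockwise.
Worker weight 77.6×9.8 = 760.5 N at distance d → arm d·cos63.9° → τ = 760.5·d·0.4399 clockwise.
Wall normal N at the top has arm L sinθ = 4.194 m counterclockwise, so Στ = 0 gives N·4.194 = 134.8 + 334.5·d.
ΣFy = 0 ⇒ N_floor = 891.8 N, so the maximum friction is μ_s·N_floor = 0.4×891.8 = 356.7 N. ΣFx = 0 ⇒ N_wall = f, so at the slipping point N = 356.7 N.
Substituting: 356.7×4.194 = 134.8 + 334.5·d ⇒ d = (1496 − 134.8) / 334.5 = 4.07 m.

d ≈ 4.07 m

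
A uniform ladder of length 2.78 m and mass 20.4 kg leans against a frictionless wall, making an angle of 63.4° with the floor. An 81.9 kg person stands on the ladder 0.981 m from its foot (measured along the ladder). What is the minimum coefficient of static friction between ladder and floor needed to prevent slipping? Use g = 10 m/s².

Choose the foot of the ladder as the axis so the floor normal and friction both act there and drop out.
Ladder weight 20.4×10 = 204 N acts at 1.39 m along the ladder; its horizontal arm is 1.39·cos63.4° = 0.6224 m → τ = 127 N·m clockwise.
Person: 81.9×10 = 819 N at 0.981 m → arm 0.4393 m → τ = 359.8 N·m clockwise.
Wall normal N acts horizontally at the top; its moment arm is the height L sinθ = 2.78·sin63.4° = 2.486 m, counterclockwise.
Balancing moments: N × 2.486 = 486.8, giving N = 195.8 N.
ΣFx = 0 ⇒ f = N_wall = 195.8 N. ΣFy = 0 ⇒ N_floor = 1023 N.
μ_min = f / N_floor = 195.8 / 1023 = 0.191.

μ_min ≈ 0.191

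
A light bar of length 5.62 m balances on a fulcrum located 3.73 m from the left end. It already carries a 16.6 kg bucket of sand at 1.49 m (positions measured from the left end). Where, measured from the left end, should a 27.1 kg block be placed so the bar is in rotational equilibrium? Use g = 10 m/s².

Choose the fulcrum (at 3.73 m from the left end) as the axis so the support reaction has zero arm there.
Bucket of sand: 16.6 × 10 = 166 N down at 1.49 m → arm 2.24 m, τ = 166 × 2.24 = 371.8 N·m counterclockwise.
Net moment of existing loads = 371.8 N·m counterclockwise.
The block weighs 27.1 × 10 = 271 N and must supply an equal clockwise moment, so its lever arm about the fulcrum is 371.8 / 271 = 1.37 m.
That puts it at 3.73 + 1.37 = 5.1 m from the left end.

x ≈ 5.1 m from the left end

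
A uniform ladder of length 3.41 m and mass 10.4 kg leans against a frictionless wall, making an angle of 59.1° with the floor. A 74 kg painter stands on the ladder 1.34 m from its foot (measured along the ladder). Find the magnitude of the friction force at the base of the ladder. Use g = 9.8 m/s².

f ≈ 201 N

Sum moments about the foot of the ladder (the floor normal and friction both act there and drop out).
Ladder weight 10.4×9.8 = 101.9 N acts at 1.705 m along the ladder; its horizontal arm is 1.705·cos59.1° = 0.8756 m → τ = 89.22 N·m clockwise.
Painter: 74×9.8 = 725.2 N at 1.34 m → arm 0.6881 m → τ = 499 N·m clockwise.
Wall normal N acts horizontally at the top; its moment arm is the height L sinθ = 3.41·sin59.1° = 2.926 m, counterclockwise.
Setting net torque to zero: N × 2.926 = 588.2 → N = 201 N.
ΣFx = 0: friction at the foot balances the wall's push, so f = N_wall = 201 N.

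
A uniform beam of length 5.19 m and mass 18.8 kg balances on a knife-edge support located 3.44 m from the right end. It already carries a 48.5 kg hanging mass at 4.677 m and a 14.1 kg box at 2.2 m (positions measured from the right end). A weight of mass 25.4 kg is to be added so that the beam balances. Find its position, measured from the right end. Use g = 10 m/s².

x ≈ 2.39 m from the right end

Taking torques about the knife-edge support (at 3.44 m from the right end):
Beam weight: 18.8 × 10 = 188 N down at 2.595 m → arm 0.845 m, τ = 188 × 0.845 = 158.9 N·m clockwise.
Hanging mass: 48.5 × 10 = 485 N down at 4.677 m → arm 1.237 m, τ = 485 × 1.237 = 599.9 N·m counterclockwise.
Box: 14.1 × 10 = 141 N down at 2.2 m → arm 1.24 m, τ = 141 × 1.24 = 174.8 N·m clockwise.
Net moment of existing loads = 266.2 N·m counterclockwise.
The weight weighs 25.4 × 10 = 254 N and must supply an equal clockwise moment, so its lever arm about the knife-edge support is 266.2 / 254 = 1.05 m.
That puts it at 3.44 − 1.05 = 2.39 m from the right end.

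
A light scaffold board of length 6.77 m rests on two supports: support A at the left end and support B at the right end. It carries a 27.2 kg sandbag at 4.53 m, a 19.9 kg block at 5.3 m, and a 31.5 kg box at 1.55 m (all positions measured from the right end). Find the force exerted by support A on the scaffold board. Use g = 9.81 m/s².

Sum moments about support B (its reaction then has zero moment arm).
Sandbag: 27.2 × 9.81 = 266.8 N down at 4.53 m → arm 4.53 m, τ = 266.8 × 4.53 = 1209 N·m counterclockwise.
Block: 19.9 × 9.81 = 195.2 N down at 5.3 m → arm 5.3 m, τ = 195.2 × 5.3 = 1035 N·m counterclockwise.
Box: 31.5 × 9.81 = 309 N down at 1.55 m → arm 1.55 m, τ = 309 × 1.55 = 478.9 N·m counterclockwise.
Net load moment about support B = 2723 N·m counterclockwise.
Reaction R at support A is upward at 6.77 m, arm 6.77 m → moment R × 6.77 clockwise.
Στ = 0 ⇒ R × 6.77 = 2723 ⇒ R = 402 N.

R_A ≈ 402 N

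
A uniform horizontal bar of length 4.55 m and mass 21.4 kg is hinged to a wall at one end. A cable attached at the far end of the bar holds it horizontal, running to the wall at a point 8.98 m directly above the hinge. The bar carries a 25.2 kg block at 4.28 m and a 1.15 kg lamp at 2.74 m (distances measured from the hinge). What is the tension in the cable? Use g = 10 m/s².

Take moments about the hinge.
Beam weight: 21.4 × 10 = 214 N down at 2.275 m → arm 2.275 m, τ = 214 × 2.275 = 486.8 N·m clockwise.
Block: 25.2 × 10 = 252 N down at 4.28 m → arm 4.28 m, τ = 252 × 4.28 = 1079 N·m clockwise.
Lamp: 1.15 × 10 = 11.5 N down at 2.74 m → arm 2.74 m, τ = 11.5 × 2.74 = 31.51 N·m clockwise.
Total clockwise load moment = 1597 N·m.
The cable tension T acts at 4.55 m; only its component perpendicular to the bar, T sinθ, produces torque. sinθ = h/√(h²+d²) = 8.98/√(8.98²+4.55²) = 0.892.
For rotational equilibrium, T × 4.55 × 0.892 = 1597, so T = 1597 / 4.059 = 393 N.

T ≈ 393 N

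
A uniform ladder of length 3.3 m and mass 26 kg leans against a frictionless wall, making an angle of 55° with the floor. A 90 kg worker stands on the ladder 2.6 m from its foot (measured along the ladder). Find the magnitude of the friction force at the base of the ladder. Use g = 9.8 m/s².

f ≈ 576 N

Take moments about the foot of the ladder.
Ladder weight 26×9.8 = 254.8 N acts at 1.65 m along the ladder; its horizontal arm is 1.65·cos55° = 0.9464 m → τ = 241.1 N·m clockwise.
Worker: 90×9.8 = 882 N at 2.6 m → arm 1.491 m → τ = 1315 N·m clockwise.
Wall normal N acts horizontally at the top; its moment arm is the height L sinθ = 3.3·sin55° = 2.703 m, counterclockwise.
For rotational equilibrium, N × 2.703 = 1556, so N = 576 N.
ΣFx = 0: friction at the foot balances the wall's push, so f = N_wall = 576 N.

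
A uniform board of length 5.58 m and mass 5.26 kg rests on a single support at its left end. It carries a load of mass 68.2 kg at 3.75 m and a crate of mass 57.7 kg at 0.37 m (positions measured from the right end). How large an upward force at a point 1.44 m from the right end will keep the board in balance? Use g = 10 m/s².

F ≈ 1060 N

Take moments about the left end.
Beam weight: 5.26 × 10 = 52.6 N down at 2.79 m → arm 2.79 m, τ = 52.6 × 2.79 = 146.8 N·m clockwise.
Load: 68.2 × 10 = 682 N down at 3.75 m → arm 1.83 m, τ = 682 × 1.83 = 1248 N·m clockwise.
Crate: 57.7 × 10 = 577 N down at 0.37 m → arm 5.21 m, τ = 577 × 5.21 = 3006 N·m clockwise.
Net moment of the loads = 4401 N·m clockwise.
The upward force F acts at a point 1.44 m from the right end, arm 4.14 m, giving F × 4.14 counterclockwise.
Setting net torque to zero: F × 4.14 = 4401 → F = 4401 / 4.14 = 1060 N.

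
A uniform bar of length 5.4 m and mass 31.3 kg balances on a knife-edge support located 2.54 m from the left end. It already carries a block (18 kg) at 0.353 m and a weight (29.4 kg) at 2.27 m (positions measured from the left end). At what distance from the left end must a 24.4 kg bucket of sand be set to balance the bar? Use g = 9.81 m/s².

x ≈ 4.27 m from the left end

Taking torques about the knife-edge support (at 2.54 m from the left end):
Beam weight: 31.3 × 9.81 = 307.1 N down at 2.7 m → arm 0.16 m, τ = 307.1 × 0.16 = 49.14 N·m clockwise.
Block: 18 × 9.81 = 176.6 N down at 0.353 m → arm 2.187 m, τ = 176.6 × 2.187 = 386.2 N·m counterclockwise.
Weight: 29.4 × 9.81 = 288.4 N down at 2.27 m → arm 0.27 m, τ = 288.4 × 0.27 = 77.87 N·m counterclockwise.
Net moment of existing loads = 414.9 N·m counterclockwise.
The bucket of sand weighs 24.4 × 9.81 = 239.4 N and must supply an equal clockwise moment, so its lever arm about the knife-edge support is 414.9 / 239.4 = 1.73 m.
That puts it at 2.54 + 1.73 = 4.27 m from the left end.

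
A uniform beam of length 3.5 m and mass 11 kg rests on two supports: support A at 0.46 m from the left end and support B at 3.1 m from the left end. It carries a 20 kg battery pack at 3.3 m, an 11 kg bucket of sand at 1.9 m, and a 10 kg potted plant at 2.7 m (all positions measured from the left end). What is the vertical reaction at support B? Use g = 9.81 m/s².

About support A:
Beam weight: 11 × 9.81 = 107.9 N down at 1.75 m → arm 1.29 m, τ = 107.9 × 1.29 = 139.2 N·m clockwise.
Battery pack: 20 × 9.81 = 196.2 N down at 3.3 m → arm 2.84 m, τ = 196.2 × 2.84 = 557.2 N·m clockwise.
Bucket of sand: 11 × 9.81 = 107.9 N down at 1.9 m → arm 1.44 m, τ = 107.9 × 1.44 = 155.4 N·m clockwise.
Potted plant: 10 × 9.81 = 98.1 N down at 2.7 m → arm 2.24 m, τ = 98.1 × 2.24 = 219.7 N·m clockwise.
Net load moment about support A = 1072 N·m clockwise.
Reaction R at support B is upward at 3.1 m, arm 2.64 m → moment R × 2.64 counterclockwise.
Στ = 0 ⇒ R × 2.64 = 1072 ⇒ R = 406 N.

R_B ≈ 406 N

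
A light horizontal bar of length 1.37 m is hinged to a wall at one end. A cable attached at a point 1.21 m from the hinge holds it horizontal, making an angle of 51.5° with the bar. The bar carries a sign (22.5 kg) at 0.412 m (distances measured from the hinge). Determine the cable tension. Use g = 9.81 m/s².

T ≈ 96 N

Choose the hinge as the axis so the unknown hinge reaction has zero arm there.
Sign: 22.5 × 9.81 = 220.7 N down at 0.412 m → arm 0.412 m, τ = 220.7 × 0.412 = 90.93 N·m clockwise.
Total clockwise load moment = 90.93 N·m.
The cable tension T acts at 1.21 m; only its component perpendicular to the bar, T sinθ, produces torque. sin 51.5° = 0.7826.
Στ = 0 ⇒ T × 1.21 × 0.7826 = 90.93 ⇒ T = 90.93 / 0.9469 = 96 N.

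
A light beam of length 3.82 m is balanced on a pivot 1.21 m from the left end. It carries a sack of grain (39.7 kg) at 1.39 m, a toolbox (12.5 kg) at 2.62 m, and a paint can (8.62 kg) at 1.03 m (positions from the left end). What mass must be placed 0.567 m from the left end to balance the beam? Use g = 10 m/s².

m ≈ 36.1 kg

Take moments about the pivot (at 1.21 m from the left end).
Sack of grain: 39.7 × 10 = 397 N down at 1.39 m → arm 0.18 m, τ = 397 × 0.18 = 71.46 N·m clockwise.
Toolbox: 12.5 × 10 = 125 N down at 2.62 m → arm 1.41 m, τ = 125 × 1.41 = 176.2 N·m clockwise.
Paint can: 8.62 × 10 = 86.2 N down at 1.03 m → arm 0.18 m, τ = 86.2 × 0.18 = 15.52 N·m counterclockwise.
Net moment of known loads = 232.1 N·m clockwise.
An unknown mass m at 0.567 m has arm 0.643 m; its moment is m·g·0.643 counterclockwise.
Setting net torque to zero: m × 10 × 0.643 = 232.1 → m = 232.1 / (10 × 0.643) = 36.1 kg.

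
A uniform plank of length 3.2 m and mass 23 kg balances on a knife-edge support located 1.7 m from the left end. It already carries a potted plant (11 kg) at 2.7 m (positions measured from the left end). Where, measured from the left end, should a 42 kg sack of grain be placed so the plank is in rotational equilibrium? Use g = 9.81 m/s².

x ≈ 1.49 m from the left end

Sum moments about the knife-edge support (at 1.7 m from the left end) (the support reaction has zero arm there).
Beam weight: 23 × 9.81 = 225.6 N down at 1.6 m → arm 0.1 m, τ = 225.6 × 0.1 = 22.56 N·m counterclockwise.
Potted plant: 11 × 9.81 = 107.9 N down at 2.7 m → arm 1 m, τ = 107.9 × 1 = 107.9 N·m clockwise.
Net moment of existing loads = 85.34 N·m clockwise.
The sack of grain weighs 42 × 9.81 = 412 N and must supply an equal counterclockwise moment, so its lever arm about the knife-edge support is 85.34 / 412 = 0.207 m.
That puts it at 1.7 − 0.207 = 1.49 m from the left end.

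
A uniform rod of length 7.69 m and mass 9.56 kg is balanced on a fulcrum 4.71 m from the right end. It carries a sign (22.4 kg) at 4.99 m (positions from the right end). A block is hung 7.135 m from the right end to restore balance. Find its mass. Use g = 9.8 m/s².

Taking torques about the fulcrum (at 4.71 m from the right end):
Beam weight: 9.56 × 9.8 = 93.69 N down at 3.845 m → arm 0.865 m, τ = 93.69 × 0.865 = 81.04 N·m clockwise.
Sign: 22.4 × 9.8 = 219.5 N down at 4.99 m → arm 0.28 m, τ = 219.5 × 0.28 = 61.46 N·m counterclockwise.
Net moment of known loads = 19.58 N·m clockwise.
An unknown mass m at 7.135 m has arm 2.425 m; its moment is m·g·2.425 counterclockwise.
Στ = 0 ⇒ m × 9.8 × 2.425 = 19.58 ⇒ m = 19.58 / (9.8 × 2.425) = 0.824 kg.

m ≈ 0.824 kg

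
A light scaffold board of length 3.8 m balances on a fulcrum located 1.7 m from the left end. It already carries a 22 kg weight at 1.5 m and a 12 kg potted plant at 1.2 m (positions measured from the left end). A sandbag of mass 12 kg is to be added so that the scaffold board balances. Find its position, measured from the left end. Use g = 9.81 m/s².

x ≈ 2.57 m from the left end

Sum moments about the fulcrum (at 1.7 m from the left end) (the support reaction has zero arm there).
Weight: 22 × 9.81 = 215.8 N down at 1.5 m → arm 0.2 m, τ = 215.8 × 0.2 = 43.16 N·m counterclockwise.
Potted plant: 12 × 9.81 = 117.7 N down at 1.2 m → arm 0.5 m, τ = 117.7 × 0.5 = 58.85 N·m counterclockwise.
Net moment of existing loads = 102 N·m counterclockwise.
The sandbag weighs 12 × 9.81 = 117.7 N and must supply an equal clockwise moment, so its lever arm about the fulcrum is 102 / 117.7 = 0.867 m.
That puts it at 1.7 + 0.867 = 2.57 m from the left end.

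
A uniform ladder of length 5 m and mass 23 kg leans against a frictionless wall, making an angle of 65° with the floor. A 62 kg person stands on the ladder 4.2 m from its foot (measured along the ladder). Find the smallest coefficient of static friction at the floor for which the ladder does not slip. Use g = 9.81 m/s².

Sum moments about the foot of the ladder (the floor normal and friction both act there and drop out).
Ladder weight 23×9.81 = 225.6 N acts at 2.5 m along the ladder; its horizontal arm is 2.5·cos65° = 1.057 m → τ = 238.5 N·m clockwise.
Person: 62×9.81 = 608.2 N at 4.2 m → arm 1.775 m → τ = 1080 N·m clockwise.
Wall normal N acts horizontally at the top; its moment arm is the height L sinθ = 5·sin65° = 4.532 m, counterclockwise.
Setting net torque to zero: N × 4.532 = 1318 → N = 290.8 N.
ΣFx = 0 ⇒ f = N_wall = 290.8 N. ΣFy = 0 ⇒ N_floor = 833.8 N.
μ_min = f / N_floor = 290.8 / 833.8 = 0.349.

μ_min ≈ 0.349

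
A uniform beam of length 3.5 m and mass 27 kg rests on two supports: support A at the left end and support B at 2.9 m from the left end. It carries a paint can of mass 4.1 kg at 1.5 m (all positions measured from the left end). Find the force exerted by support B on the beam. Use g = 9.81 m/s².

R_B ≈ 181 N

Sum moments about support A (its reaction then has zero moment arm).
Beam weight: 27 × 9.81 = 264.9 N down at 1.75 m → arm 1.75 m, τ = 264.9 × 1.75 = 463.6 N·m clockwise.
Paint can: 4.1 × 9.81 = 40.22 N down at 1.5 m → arm 1.5 m, τ = 40.22 × 1.5 = 60.33 N·m clockwise.
Net load moment about support A = 523.9 N·m clockwise.
Reaction R at support B is upward at 2.9 m, arm 2.9 m → moment R × 2.9 counterclockwise.
Στ = 0 ⇒ R × 2.9 = 523.9 ⇒ R = 181 N.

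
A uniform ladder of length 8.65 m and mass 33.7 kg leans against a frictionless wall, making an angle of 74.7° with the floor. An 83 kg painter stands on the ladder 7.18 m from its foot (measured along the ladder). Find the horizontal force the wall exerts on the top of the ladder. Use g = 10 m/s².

N_wall ≈ 235 N

Choose the foot of the ladder as the axis so the floor normal and friction both act there and drop out.
Ladder weight 33.7×10 = 337 N acts at 4.325 m along the ladder; its horizontal arm is 4.325·cos74.7° = 1.141 m → τ = 384.5 N·m clockwise.
Painter: 83×10 = 830 N at 7.18 m → arm 1.895 m → τ = 1573 N·m clockwise.
Wall normal N acts horizontally at the top; its moment arm is the height L sinθ = 8.65·sin74.7° = 8.343 m, counterclockwise.
For rotational equilibrium, N × 8.343 = 1958, so N = 235 N.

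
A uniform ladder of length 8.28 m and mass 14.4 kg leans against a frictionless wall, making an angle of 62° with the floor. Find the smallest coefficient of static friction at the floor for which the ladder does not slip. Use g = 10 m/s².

μ_min ≈ 0.266

About the foot of the ladder:
Ladder weight 14.4×10 = 144 N acts at 4.14 m along the ladder; its horizontal arm is 4.14·cos62° = 1.944 m → τ = 279.9 N·m clockwise.
Wall normal N acts horizontally at the top; its moment arm is the height L sinθ = 8.28·sin62° = 7.311 m, counterclockwise.
Balancing moments: N × 7.311 = 279.9, giving N = 38.28 N.
ΣFx = 0 ⇒ f = N_wall = 38.28 N. ΣFy = 0 ⇒ N_floor = 144 N.
μ_min = f / N_floor = 38.28 / 144 = 0.266.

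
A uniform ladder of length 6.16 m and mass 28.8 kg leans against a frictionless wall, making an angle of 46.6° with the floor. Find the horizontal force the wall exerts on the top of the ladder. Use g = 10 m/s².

N_wall ≈ 136 N

About the foot of the ladder:
Ladder weight 28.8×10 = 288 N acts at 3.08 m along the ladder; its horizontal arm is 3.08·cos46.6° = 2.116 m → τ = 609.4 N·m clockwise.
Wall normal N acts horizontally at the top; its moment arm is the height L sinθ = 6.16·sin46.6° = 4.476 m, counterclockwise.
Setting net torque to zero: N × 4.476 = 609.4 → N = 136 N.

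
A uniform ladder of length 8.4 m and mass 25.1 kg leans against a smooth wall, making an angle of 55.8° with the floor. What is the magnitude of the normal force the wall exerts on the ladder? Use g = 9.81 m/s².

N_wall ≈ 83.7 N

About the foot of the ladder:
Ladder weight 25.1×9.81 = 246.2 N acts at 4.2 m along the ladder; its horizontal arm is 4.2·cos55.8° = 2.361 m → τ = 581.3 N·m clockwise.
Wall normal N acts horizontally at the top; its moment arm is the height L sinθ = 8.4·sin55.8° = 6.947 m, counterclockwise.
Balancing moments: N × 6.947 = 581.3, giving N = 83.7 N.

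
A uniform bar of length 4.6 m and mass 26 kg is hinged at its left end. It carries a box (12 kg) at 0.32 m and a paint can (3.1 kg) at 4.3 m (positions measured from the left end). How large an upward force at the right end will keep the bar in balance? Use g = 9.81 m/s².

Choose the left end as the axis so the unknown pivot reaction has zero arm there.
Beam weight: 26 × 9.81 = 255.1 N down at 2.3 m → arm 2.3 m, τ = 255.1 × 2.3 = 586.7 N·m clockwise.
Box: 12 × 9.81 = 117.7 N down at 0.32 m → arm 0.32 m, τ = 117.7 × 0.32 = 37.66 N·m clockwise.
Paint can: 3.1 × 9.81 = 30.41 N down at 4.3 m → arm 4.3 m, τ = 30.41 × 4.3 = 130.8 N·m clockwise.
Net moment of the loads = 755.2 N·m clockwise.
The upward force F acts at the right end, arm 4.6 m, giving F × 4.6 counterclockwise.
For rotational equilibrium, F × 4.6 = 755.2, so F = 755.2 / 4.6 = 164 N.

F ≈ 164 N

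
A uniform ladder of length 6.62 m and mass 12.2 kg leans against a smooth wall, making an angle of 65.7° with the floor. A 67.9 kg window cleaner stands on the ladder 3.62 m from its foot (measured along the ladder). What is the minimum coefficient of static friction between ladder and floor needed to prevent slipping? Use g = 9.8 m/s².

Take moments about the foot of the ladder.
Ladder weight 12.2×9.8 = 119.6 N acts at 3.31 m along the ladder; its horizontal arm is 3.31·cos65.7° = 1.362 m → τ = 162.9 N·m clockwise.
Window cleaner: 67.9×9.8 = 665.4 N at 3.62 m → arm 1.49 m → τ = 991.4 N·m clockwise.
Wall normal N acts horizontally at the top; its moment arm is the height L sinθ = 6.62·sin65.7° = 6.033 m, counterclockwise.
Balancing moments: N × 6.033 = 1154, giving N = 191.3 N.
ΣFx = 0 ⇒ f = N_wall = 191.3 N. ΣFy = 0 ⇒ N_floor = 785 N.
μ_min = f / N_floor = 191.3 / 785 = 0.244.

μ_min ≈ 0.244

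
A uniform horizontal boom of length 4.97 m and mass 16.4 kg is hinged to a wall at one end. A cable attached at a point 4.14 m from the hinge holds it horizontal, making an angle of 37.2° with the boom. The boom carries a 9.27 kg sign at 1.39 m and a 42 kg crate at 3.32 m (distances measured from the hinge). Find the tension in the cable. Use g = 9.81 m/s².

About the hinge:
Beam weight: 16.4 × 9.81 = 160.9 N down at 2.485 m → arm 2.485 m, τ = 160.9 × 2.485 = 399.8 N·m clockwise.
Sign: 9.27 × 9.81 = 90.94 N down at 1.39 m → arm 1.39 m, τ = 90.94 × 1.39 = 126.4 N·m clockwise.
Crate: 42 × 9.81 = 412 N down at 3.32 m → arm 3.32 m, τ = 412 × 3.32 = 1368 N·m clockwise.
Total clockwise load moment = 1894 N·m.
The cable tension T acts at 4.14 m; only its component perpendicular to the boom, T sinθ, produces torque. sin 37.2° = 0.6046.
For rotational equilibrium, T × 4.14 × 0.6046 = 1894, so T = 1894 / 2.503 = 757 N.

T ≈ 757 N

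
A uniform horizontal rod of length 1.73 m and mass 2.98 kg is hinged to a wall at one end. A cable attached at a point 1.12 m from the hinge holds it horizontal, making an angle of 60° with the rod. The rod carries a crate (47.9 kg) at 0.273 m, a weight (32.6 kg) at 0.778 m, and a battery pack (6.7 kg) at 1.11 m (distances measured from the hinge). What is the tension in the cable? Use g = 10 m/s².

Taking torques about the hinge:
Beam weight: 2.98 × 10 = 29.8 N down at 0.865 m → arm 0.865 m, τ = 29.8 × 0.865 = 25.78 N·m clockwise.
Crate: 47.9 × 10 = 479 N down at 0.273 m → arm 0.273 m, τ = 479 × 0.273 = 130.8 N·m clockwise.
Weight: 32.6 × 10 = 326 N down at 0.778 m → arm 0.778 m, τ = 326 × 0.778 = 253.6 N·m clockwise.
Battery pack: 6.7 × 10 = 67 N down at 1.11 m → arm 1.11 m, τ = 67 × 1.11 = 74.37 N·m clockwise.
Total clockwise load moment = 484.6 N·m.
The cable tension T acts at 1.12 m; only its component perpendicular to the rod, T sinθ, produces torque. sin 60° = 0.866.
Balancing moments: T × 1.12 × 0.866 = 484.6, giving T = 484.6 / 0.9699 = 500 N.

T ≈ 500 N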